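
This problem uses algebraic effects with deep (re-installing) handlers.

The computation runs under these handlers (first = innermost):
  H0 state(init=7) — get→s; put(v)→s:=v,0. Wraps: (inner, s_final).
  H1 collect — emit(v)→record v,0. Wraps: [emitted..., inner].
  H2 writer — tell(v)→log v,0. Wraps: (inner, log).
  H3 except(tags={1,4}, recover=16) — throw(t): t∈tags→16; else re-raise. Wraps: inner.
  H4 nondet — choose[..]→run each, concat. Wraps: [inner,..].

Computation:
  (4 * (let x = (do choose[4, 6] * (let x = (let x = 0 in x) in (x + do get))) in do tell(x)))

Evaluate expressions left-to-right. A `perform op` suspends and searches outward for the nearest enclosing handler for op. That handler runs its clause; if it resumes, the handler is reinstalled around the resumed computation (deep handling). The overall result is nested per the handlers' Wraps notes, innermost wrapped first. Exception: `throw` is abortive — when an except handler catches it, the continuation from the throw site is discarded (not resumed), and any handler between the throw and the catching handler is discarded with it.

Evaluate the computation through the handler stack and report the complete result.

Answer: [([(0, 7)], (28)), ([(0, 7)], (42))]

Evaluation trace:
choose[4, 6] @ H4
  branch[0] choose=4:
    get @ H0 ⇒ 7
    tell(28) @ H2 ⇒ log+=28
    H0 returns (0, 7)
    H1 returns [(0, 7)]
    H2 returns ([(0, 7)], (28))
    H3 returns ([(0, 7)], (28))
    H4 returns [([(0, 7)], (28))]
  branch[1] choose=6:
    get @ H0 ⇒ 7
    tell(42) @ H2 ⇒ log+=42
    H0 returns (0, 7)
    H1 returns [(0, 7)]
    H2 returns ([(0, 7)], (42))
    H3 returns ([(0, 7)], (42))
    H4 returns [([(0, 7)], (42))]
= [([(0, 7)], (28)), ([(0, 7)], (42))]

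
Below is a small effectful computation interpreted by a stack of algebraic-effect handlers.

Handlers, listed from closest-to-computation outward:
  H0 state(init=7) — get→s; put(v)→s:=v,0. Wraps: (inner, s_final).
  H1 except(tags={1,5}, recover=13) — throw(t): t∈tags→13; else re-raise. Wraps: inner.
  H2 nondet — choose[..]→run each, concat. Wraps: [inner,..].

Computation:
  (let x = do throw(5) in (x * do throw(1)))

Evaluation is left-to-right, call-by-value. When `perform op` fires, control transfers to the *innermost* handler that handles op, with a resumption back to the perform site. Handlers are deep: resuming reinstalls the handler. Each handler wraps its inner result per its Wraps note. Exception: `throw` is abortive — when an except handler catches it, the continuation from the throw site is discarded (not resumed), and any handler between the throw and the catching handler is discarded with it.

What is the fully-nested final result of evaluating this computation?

Answer: [13]

Step-by-step:
throw(5) @ H1 caught ⇒ 13
H2 returns [13]
= [13]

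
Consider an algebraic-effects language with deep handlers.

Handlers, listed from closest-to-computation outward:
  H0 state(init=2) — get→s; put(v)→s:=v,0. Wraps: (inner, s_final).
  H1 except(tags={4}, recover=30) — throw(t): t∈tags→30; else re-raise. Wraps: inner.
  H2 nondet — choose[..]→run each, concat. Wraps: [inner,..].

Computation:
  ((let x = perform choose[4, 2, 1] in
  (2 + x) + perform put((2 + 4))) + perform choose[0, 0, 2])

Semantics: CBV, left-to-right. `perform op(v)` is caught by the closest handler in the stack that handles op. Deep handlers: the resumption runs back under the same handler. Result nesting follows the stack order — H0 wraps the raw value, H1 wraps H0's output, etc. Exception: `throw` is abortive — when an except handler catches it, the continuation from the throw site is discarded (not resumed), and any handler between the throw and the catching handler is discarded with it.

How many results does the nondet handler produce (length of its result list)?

Step-by-step:
choose[4, 2, 1] @ H2
  branch[0] choose=4:
    put(6) @ H0 ⇒ s:=6
    choose[0, 0, 2] @ H2
      branch[0] choose=0:
        H0 returns (6, 6)
        H1 returns (6, 6)
        H2 returns [(6, 6)]
      branch[1] choose=0:
        H0 returns (6, 6)
        H1 returns (6, 6)
        H2 returns [(6, 6)]
      branch[2] choose=2:
        H0 returns (8, 6)
        H1 returns (8, 6)
        H2 returns [(8, 6)]
  branch[1] choose=2:
    put(6) @ H0 ⇒ s:=6
    choose[0, 0, 2] @ H2
      branch[0] choose=0:
        H0 returns (4, 6)
        H1 returns (4, 6)
        H2 returns [(4, 6)]
      branch[1] choose=0:
        H0 returns (4, 6)
        H1 returns (4, 6)
        H2 returns [(4, 6)]
      branch[2] choose=2:
        H0 returns (6, 6)
        H1 returns (6, 6)
        H2 returns [(6, 6)]
  branch[2] choose=1:
    put(6) @ H0 ⇒ s:=6
    choose[0, 0, 2] @ H2
      branch[0] choose=0:
        H0 returns (3, 6)
        H1 returns (3, 6)
        H2 returns [(3, 6)]
      branch[1] choose=0:
        H0 returns (3, 6)
        H1 returns (3, 6)
        H2 returns [(3, 6)]
      branch[2] choose=2:
        H0 returns (5, 6)
        H1 returns (5, 6)
        H2 returns [(5, 6)]
= [(6, 6), (6, 6), (8, 6), (4, 6), (4, 6), (6, 6), (3, 6), (3, 6), (5, 6)]

Answer: 9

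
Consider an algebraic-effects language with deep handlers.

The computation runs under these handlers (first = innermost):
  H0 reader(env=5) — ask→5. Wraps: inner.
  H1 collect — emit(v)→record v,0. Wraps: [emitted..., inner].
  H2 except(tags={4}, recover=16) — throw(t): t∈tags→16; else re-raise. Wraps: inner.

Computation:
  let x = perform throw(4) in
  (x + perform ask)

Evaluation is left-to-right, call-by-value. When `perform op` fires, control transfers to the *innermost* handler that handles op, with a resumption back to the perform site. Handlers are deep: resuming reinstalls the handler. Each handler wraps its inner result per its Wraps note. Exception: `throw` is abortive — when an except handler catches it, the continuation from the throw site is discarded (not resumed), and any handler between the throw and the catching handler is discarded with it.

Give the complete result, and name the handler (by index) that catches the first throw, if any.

Evaluation trace:
throw(4) @ H2 caught ⇒ 16
= 16

Answer: 16 ; first throw caught by: H2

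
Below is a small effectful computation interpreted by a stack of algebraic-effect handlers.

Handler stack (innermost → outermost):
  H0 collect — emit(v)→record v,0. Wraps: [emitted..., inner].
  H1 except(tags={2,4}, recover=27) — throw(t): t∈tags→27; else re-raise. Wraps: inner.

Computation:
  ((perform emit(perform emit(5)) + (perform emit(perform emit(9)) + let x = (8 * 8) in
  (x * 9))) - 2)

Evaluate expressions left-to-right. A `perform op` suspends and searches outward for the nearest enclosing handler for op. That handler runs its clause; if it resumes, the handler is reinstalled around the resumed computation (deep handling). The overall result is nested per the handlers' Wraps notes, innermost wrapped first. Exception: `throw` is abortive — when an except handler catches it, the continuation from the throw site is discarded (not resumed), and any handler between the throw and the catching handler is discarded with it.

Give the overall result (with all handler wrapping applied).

Step-by-step:
emit(5) @ H0 ⇒ out+=5
emit(0) @ H0 ⇒ out+=0
emit(9) @ H0 ⇒ out+=9
emit(0) @ H0 ⇒ out+=0
H0 returns [5, 0, 9, 0, 574]
H1 returns [5, 0, 9, 0, 574]
= [5, 0, 9, 0, 574]

Answer: [5, 0, 9, 0, 574]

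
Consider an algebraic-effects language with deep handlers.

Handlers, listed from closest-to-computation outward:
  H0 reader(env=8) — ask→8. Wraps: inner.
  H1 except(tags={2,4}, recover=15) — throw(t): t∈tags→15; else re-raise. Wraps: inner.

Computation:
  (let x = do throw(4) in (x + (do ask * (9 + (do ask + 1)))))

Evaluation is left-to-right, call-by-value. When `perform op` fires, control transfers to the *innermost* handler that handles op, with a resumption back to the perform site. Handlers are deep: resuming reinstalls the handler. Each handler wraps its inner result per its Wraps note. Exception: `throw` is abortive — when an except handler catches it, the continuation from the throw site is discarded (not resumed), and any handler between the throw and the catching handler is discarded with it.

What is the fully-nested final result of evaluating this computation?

Step-by-step:
throw(4) @ H1 caught ⇒ 15
= 15

Answer: 15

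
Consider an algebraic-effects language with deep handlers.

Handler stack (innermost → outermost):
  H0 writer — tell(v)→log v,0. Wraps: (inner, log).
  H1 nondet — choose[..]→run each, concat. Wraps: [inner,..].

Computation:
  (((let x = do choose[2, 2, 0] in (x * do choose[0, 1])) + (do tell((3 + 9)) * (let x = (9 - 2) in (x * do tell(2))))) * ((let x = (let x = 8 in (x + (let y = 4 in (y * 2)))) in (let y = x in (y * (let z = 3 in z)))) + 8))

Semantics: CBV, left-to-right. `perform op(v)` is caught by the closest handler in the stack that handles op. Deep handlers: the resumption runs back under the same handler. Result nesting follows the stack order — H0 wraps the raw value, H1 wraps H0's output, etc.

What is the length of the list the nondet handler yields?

Working:
choose[2, 2, 0] @ H1
  branch[0] choose=2:
    choose[0, 1] @ H1
      branch[0] choose=0:
        tell(12) @ H0 ⇒ log+=12
        tell(2) @ H0 ⇒ log+=2
        H0 returns (0, (12, 2))
        H1 returns [(0, (12, 2))]
      branch[1] choose=1:
        tell(12) @ H0 ⇒ log+=12
        tell(2) @ H0 ⇒ log+=2
        H0 returns (112, (12, 2))
        H1 returns [(112, (12, 2))]
  branch[1] choose=2:
    choose[0, 1] @ H1
      branch[0] choose=0:
        tell(12) @ H0 ⇒ log+=12
        tell(2) @ H0 ⇒ log+=2
        H0 returns (0, (12, 2))
        H1 returns [(0, (12, 2))]
      branch[1] choose=1:
        tell(12) @ H0 ⇒ log+=12
        tell(2) @ H0 ⇒ log+=2
        H0 returns (112, (12, 2))
        H1 returns [(112, (12, 2))]
  branch[2] choose=0:
    choose[0, 1] @ H1
      branch[0] choose=0:
        tell(12) @ H0 ⇒ log+=12
        tell(2) @ H0 ⇒ log+=2
        H0 returns (0, (12, 2))
        H1 returns [(0, (12, 2))]
      branch[1] choose=1:
        tell(12) @ H0 ⇒ log+=12
        tell(2) @ H0 ⇒ log+=2
        H0 returns (0, (12, 2))
        H1 returns [(0, (12, 2))]
= [(0, (12, 2)), (112, (12, 2)), (0, (12, 2)), (112, (12, 2)), (0, (12, 2)), (0, (12, 2))]

Answer: 6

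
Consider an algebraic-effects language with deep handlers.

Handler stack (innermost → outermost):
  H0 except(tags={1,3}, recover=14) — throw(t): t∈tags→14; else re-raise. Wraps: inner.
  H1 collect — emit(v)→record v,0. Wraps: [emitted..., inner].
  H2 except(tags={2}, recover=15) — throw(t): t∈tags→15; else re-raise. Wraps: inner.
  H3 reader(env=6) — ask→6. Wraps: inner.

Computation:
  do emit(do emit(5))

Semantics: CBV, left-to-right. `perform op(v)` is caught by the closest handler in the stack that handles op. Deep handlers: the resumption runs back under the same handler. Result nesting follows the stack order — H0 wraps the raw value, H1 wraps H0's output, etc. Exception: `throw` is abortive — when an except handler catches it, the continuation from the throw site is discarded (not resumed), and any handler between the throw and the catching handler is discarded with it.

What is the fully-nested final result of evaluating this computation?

Answer: [5, 0, 0]

Evaluation trace:
emit(5) @ H1 ⇒ out+=5
emit(0) @ H1 ⇒ out+=0
H0 returns 0
H1 returns [5, 0, 0]
H2 returns [5, 0, 0]
H3 returns [5, 0, 0]
= [5, 0, 0]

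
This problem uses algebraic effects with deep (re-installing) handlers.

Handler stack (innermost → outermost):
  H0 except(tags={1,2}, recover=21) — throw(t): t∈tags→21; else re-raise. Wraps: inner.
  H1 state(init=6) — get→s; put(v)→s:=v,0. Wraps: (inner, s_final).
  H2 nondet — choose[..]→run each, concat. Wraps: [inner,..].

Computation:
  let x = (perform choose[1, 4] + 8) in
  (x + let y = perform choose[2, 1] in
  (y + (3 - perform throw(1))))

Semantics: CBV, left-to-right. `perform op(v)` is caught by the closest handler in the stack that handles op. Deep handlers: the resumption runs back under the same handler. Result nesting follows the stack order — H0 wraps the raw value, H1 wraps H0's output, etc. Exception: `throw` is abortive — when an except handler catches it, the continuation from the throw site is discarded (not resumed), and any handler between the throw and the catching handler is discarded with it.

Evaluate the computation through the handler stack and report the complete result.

Step-by-step:
choose[1, 4] @ H2
  branch[0] choose=1:
    choose[2, 1] @ H2
      branch[0] choose=2:
        throw(1) @ H0 caught ⇒ 21
        H1 returns (21, 6)
        H2 returns [(21, 6)]
      branch[1] choose=1:
        throw(1) @ H0 caught ⇒ 21
        H1 returns (21, 6)
        H2 returns [(21, 6)]
  branch[1] choose=4:
    choose[2, 1] @ H2
      branch[0] choose=2:
        throw(1) @ H0 caught ⇒ 21
        H1 returns (21, 6)
        H2 returns [(21, 6)]
      branch[1] choose=1:
        throw(1) @ H0 caught ⇒ 21
        H1 returns (21, 6)
        H2 returns [(21, 6)]
= [(21, 6), (21, 6), (21, 6), (21, 6)]

Answer: [(21, 6), (21, 6), (21, 6), (21, 6)]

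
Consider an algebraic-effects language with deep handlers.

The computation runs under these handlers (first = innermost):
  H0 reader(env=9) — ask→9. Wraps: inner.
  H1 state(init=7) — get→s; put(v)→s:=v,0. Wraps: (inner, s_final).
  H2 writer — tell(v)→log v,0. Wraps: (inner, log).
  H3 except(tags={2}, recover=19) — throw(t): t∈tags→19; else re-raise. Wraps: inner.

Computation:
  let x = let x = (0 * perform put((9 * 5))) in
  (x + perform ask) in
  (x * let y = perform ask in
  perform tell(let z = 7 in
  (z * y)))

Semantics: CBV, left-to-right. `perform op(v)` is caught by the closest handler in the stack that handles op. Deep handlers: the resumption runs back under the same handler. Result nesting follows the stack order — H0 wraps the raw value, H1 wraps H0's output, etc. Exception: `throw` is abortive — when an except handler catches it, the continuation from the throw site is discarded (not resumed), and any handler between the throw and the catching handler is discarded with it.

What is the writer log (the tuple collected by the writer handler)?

Answer: (63)

Evaluation trace:
put(45) @ H1 ⇒ s:=45
ask @ H0 ⇒ 9
ask @ H0 ⇒ 9
tell(63) @ H2 ⇒ log+=63
H0 returns 0
H1 returns (0, 45)
H2 returns ((0, 45), (63))
H3 returns ((0, 45), (63))
= ((0, 45), (63))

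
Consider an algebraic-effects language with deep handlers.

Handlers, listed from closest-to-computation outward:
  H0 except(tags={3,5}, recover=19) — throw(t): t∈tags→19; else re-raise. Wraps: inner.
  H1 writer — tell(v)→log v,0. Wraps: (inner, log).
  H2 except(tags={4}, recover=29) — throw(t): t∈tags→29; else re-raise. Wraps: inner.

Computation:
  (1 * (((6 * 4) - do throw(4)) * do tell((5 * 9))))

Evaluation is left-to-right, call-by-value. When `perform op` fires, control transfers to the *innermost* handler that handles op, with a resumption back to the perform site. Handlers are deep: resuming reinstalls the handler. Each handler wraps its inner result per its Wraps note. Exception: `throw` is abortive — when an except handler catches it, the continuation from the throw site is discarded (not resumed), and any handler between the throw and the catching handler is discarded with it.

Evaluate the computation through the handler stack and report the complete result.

Answer: 29

Working:
throw(4) @ H0 re-raised
throw(4) @ H2 caught ⇒ 29
= 29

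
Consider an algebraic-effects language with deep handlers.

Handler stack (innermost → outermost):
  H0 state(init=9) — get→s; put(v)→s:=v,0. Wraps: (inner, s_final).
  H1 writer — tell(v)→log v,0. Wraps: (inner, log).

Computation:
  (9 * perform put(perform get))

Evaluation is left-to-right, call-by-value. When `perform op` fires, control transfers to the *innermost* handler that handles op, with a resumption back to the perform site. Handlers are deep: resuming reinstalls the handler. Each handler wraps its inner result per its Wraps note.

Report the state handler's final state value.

Answer: 9

Working:
get @ H0 ⇒ 9
put(9) @ H0 ⇒ s:=9
H0 returns (0, 9)
H1 returns ((0, 9), ())
= ((0, 9), ())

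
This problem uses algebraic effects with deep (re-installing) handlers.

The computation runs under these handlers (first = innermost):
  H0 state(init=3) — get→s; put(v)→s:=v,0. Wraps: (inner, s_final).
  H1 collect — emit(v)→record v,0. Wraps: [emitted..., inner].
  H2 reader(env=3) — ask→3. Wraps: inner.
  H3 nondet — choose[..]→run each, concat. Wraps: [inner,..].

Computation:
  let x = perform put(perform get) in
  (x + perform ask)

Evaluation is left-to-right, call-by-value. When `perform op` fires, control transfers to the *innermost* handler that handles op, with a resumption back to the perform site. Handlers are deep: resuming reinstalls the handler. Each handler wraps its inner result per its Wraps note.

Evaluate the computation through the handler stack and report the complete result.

Step-by-step:
get @ H0 ⇒ 3
put(3) @ H0 ⇒ s:=3
ask @ H2 ⇒ 3
H0 returns (3, 3)
H1 returns [(3, 3)]
H2 returns [(3, 3)]
H3 returns [[(3, 3)]]
= [[(3, 3)]]

Answer: [[(3, 3)]]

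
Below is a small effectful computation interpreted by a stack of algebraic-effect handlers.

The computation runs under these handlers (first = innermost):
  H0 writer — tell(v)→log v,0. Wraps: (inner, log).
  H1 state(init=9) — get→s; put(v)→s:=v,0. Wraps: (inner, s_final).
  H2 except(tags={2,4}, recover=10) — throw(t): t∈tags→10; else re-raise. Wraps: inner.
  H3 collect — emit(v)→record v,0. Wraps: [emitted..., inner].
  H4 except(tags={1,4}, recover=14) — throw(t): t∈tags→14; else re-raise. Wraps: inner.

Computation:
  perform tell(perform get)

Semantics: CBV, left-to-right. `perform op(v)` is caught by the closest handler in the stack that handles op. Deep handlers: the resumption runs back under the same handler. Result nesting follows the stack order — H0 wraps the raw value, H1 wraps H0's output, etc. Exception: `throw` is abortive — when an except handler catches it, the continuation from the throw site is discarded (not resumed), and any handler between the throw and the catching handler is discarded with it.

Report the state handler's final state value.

Answer: 9

Evaluation trace:
get @ H1 ⇒ 9
tell(9) @ H0 ⇒ log+=9
H0 returns (0, (9))
H1 returns ((0, (9)), 9)
H2 returns ((0, (9)), 9)
H3 returns [((0, (9)), 9)]
H4 returns [((0, (9)), 9)]
= [((0, (9)), 9)]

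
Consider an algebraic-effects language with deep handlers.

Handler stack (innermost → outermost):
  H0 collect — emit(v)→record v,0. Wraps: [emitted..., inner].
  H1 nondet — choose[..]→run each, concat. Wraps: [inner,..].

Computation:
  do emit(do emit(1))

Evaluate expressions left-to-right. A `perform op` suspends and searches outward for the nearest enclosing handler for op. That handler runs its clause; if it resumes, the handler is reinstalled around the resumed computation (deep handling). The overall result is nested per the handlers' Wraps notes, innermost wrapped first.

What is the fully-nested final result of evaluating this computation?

Answer: [[1, 0, 0]]

Working:
emit(1) @ H0 ⇒ out+=1
emit(0) @ H0 ⇒ out+=0
H0 returns [1, 0, 0]
H1 returns [[1, 0, 0]]
= [[1, 0, 0]]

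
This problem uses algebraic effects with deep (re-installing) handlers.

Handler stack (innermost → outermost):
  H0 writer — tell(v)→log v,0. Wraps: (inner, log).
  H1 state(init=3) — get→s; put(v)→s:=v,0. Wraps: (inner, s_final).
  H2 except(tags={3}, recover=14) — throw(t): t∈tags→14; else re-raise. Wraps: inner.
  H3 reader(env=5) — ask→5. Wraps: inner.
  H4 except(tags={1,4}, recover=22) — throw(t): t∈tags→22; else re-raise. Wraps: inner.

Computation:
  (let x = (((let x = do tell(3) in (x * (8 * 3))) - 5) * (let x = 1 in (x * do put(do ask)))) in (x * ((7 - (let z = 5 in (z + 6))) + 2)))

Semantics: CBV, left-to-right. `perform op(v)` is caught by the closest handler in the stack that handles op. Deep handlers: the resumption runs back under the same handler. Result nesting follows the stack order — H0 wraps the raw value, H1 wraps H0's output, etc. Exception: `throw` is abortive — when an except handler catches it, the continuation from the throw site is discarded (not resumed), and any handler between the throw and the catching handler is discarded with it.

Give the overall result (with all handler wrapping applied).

Answer: ((0, (3)), 5)

Step-by-step:
tell(3) @ H0 ⇒ log+=3
ask @ H3 ⇒ 5
put(5) @ H1 ⇒ s:=5
H0 returns (0, (3))
H1 returns ((0, (3)), 5)
H2 returns ((0, (3)), 5)
H3 returns ((0, (3)), 5)
H4 returns ((0, (3)), 5)
= ((0, (3)), 5)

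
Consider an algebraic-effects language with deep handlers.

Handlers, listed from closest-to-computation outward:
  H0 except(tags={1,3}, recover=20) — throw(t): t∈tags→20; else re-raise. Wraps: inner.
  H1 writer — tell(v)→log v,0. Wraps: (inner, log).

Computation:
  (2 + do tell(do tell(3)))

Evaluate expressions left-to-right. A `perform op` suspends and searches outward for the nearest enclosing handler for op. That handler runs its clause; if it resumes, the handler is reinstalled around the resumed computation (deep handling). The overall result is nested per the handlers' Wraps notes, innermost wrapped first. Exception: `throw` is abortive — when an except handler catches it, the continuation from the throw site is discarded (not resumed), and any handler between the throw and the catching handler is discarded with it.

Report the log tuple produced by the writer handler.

Step-by-step:
tell(3) @ H1 ⇒ log+=3
tell(0) @ H1 ⇒ log+=0
H0 returns 2
H1 returns (2, (3, 0))
= (2, (3, 0))

Answer: (3, 0)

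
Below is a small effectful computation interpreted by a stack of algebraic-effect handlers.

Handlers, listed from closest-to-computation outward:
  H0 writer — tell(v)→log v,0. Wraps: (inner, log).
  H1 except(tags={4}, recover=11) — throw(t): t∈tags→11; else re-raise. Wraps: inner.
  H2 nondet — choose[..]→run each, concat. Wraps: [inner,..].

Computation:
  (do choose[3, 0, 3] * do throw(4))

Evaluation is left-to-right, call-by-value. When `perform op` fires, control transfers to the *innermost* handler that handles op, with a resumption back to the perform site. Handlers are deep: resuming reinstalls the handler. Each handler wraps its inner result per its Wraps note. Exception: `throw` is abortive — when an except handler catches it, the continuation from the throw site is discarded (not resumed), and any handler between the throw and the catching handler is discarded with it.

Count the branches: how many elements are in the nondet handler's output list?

Step-by-step:
choose[3, 0, 3] @ H2
  branch[0] choose=3:
    throw(4) @ H1 caught ⇒ 11
    H2 returns [11]
  branch[1] choose=0:
    throw(4) @ H1 caught ⇒ 11
    H2 returns [11]
  branch[2] choose=3:
    throw(4) @ H1 caught ⇒ 11
    H2 returns [11]
= [11, 11, 11]

Answer: 3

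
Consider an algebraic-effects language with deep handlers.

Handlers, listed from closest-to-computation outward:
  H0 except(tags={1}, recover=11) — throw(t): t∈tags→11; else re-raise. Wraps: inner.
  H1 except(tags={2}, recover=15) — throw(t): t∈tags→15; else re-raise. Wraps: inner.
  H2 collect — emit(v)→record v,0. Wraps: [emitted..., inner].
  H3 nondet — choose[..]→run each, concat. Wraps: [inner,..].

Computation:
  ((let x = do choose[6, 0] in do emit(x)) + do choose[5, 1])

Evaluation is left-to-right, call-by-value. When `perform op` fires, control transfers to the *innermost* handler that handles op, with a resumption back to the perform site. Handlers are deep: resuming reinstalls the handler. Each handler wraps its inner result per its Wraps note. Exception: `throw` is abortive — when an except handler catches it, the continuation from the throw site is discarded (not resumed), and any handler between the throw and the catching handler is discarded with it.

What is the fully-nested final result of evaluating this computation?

Answer: [[6, 5], [6, 1], [0, 5], [0, 1]]

Working:
choose[6, 0] @ H3
  branch[0] choose=6:
    emit(6) @ H2 ⇒ out+=6
    choose[5, 1] @ H3
      branch[0] choose=5:
        H0 returns 5
        H1 returns 5
        H2 returns [6, 5]
        H3 returns [[6, 5]]
      branch[1] choose=1:
        H0 returns 1
        H1 returns 1
        H2 returns [6, 1]
        H3 returns [[6, 1]]
  branch[1] choose=0:
    emit(0) @ H2 ⇒ out+=0
    choose[5, 1] @ H3
      branch[0] choose=5:
        H0 returns 5
        H1 returns 5
        H2 returns [0, 5]
        H3 returns [[0, 5]]
      branch[1] choose=1:
        H0 returns 1
        H1 returns 1
        H2 returns [0, 1]
        H3 returns [[0, 1]]
= [[6, 5], [6, 1], [0, 5], [0, 1]]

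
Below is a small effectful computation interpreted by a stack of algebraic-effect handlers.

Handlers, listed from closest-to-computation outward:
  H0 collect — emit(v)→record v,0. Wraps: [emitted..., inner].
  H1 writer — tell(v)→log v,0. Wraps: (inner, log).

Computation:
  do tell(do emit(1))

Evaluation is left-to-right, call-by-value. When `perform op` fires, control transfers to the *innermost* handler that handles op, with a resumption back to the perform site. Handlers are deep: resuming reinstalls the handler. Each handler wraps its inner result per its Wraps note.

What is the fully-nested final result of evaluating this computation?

Answer: ([1, 0], (0))

Working:
emit(1) @ H0 ⇒ out+=1
tell(0) @ H1 ⇒ log+=0
H0 returns [1, 0]
H1 returns ([1, 0], (0))
= ([1, 0], (0))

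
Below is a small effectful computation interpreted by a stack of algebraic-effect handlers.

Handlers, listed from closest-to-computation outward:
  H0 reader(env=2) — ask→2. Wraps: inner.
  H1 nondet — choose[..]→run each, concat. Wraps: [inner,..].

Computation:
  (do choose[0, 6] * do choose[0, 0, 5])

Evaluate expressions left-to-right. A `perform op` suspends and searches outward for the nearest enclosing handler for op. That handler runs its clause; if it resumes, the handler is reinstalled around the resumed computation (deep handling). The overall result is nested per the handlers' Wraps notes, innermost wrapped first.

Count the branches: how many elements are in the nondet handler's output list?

Answer: 6

Working:
choose[0, 6] @ H1
  branch[0] choose=0:
    choose[0, 0, 5] @ H1
      branch[0] choose=0:
        H0 returns 0
        H1 returns [0]
      branch[1] choose=0:
        H0 returns 0
        H1 returns [0]
      branch[2] choose=5:
        H0 returns 0
        H1 returns [0]
  branch[1] choose=6:
    choose[0, 0, 5] @ H1
      branch[0] choose=0:
        H0 returns 0
        H1 returns [0]
      branch[1] choose=0:
        H0 returns 0
        H1 returns [0]
      branch[2] choose=5:
        H0 returns 30
        H1 returns [30]
= [0, 0, 0, 0, 0, 30]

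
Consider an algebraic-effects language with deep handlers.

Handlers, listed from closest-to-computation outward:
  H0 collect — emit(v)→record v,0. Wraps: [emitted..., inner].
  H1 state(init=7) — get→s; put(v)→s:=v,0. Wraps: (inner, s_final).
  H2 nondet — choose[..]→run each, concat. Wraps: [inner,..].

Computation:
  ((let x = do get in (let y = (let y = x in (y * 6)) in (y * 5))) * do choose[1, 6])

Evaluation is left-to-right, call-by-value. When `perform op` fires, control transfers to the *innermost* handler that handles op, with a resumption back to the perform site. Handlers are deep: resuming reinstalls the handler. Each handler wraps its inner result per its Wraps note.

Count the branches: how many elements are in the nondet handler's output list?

Answer: 2

Working:
get @ H1 ⇒ 7
choose[1, 6] @ H2
  branch[0] choose=1:
    H0 returns [210]
    H1 returns ([210], 7)
    H2 returns [([210], 7)]
  branch[1] choose=6:
    H0 returns [1260]
    H1 returns ([1260], 7)
    H2 returns [([1260], 7)]
= [([210], 7), ([1260], 7)]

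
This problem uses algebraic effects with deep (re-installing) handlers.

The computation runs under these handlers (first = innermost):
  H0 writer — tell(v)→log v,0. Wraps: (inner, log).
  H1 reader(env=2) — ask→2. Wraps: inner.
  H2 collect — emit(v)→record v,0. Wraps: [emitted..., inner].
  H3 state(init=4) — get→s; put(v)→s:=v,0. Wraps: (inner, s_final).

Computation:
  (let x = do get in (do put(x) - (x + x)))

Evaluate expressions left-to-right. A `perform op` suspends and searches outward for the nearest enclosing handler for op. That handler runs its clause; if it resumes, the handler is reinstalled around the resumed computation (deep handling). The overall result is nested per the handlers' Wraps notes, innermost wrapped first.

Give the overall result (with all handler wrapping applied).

Evaluation trace:
get @ H3 ⇒ 4
put(4) @ H3 ⇒ s:=4
H0 returns (-8, ())
H1 returns (-8, ())
H2 returns [(-8, ())]
H3 returns ([(-8, ())], 4)
= ([(-8, ())], 4)

Answer: ([(-8, ())], 4)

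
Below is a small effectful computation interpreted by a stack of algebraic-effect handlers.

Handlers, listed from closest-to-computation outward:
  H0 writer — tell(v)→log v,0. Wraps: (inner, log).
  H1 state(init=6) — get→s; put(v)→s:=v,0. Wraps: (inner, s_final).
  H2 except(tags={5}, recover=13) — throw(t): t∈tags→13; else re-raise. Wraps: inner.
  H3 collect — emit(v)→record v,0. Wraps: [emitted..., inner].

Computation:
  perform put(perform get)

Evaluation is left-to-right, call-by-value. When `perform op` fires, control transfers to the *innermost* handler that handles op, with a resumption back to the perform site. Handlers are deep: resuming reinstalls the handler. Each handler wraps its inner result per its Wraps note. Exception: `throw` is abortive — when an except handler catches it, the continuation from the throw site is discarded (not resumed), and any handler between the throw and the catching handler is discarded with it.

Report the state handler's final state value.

Answer: 6

Step-by-step:
get @ H1 ⇒ 6
put(6) @ H1 ⇒ s:=6
H0 returns (0, ())
H1 returns ((0, ()), 6)
H2 returns ((0, ()), 6)
H3 returns [((0, ()), 6)]
= [((0, ()), 6)]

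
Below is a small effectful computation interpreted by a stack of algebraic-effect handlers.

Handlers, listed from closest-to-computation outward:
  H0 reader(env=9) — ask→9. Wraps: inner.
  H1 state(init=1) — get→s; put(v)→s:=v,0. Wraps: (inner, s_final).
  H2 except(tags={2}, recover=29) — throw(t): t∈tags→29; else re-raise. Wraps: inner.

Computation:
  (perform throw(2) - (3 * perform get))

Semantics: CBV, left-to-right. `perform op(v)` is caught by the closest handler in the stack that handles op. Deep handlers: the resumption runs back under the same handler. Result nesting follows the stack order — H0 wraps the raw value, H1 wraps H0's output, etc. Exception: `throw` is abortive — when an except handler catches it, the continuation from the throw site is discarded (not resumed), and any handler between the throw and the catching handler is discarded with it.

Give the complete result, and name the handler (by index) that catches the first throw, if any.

Evaluation trace:
throw(2) @ H2 caught ⇒ 29
= 29

Answer: 29 ; first throw caught by: H2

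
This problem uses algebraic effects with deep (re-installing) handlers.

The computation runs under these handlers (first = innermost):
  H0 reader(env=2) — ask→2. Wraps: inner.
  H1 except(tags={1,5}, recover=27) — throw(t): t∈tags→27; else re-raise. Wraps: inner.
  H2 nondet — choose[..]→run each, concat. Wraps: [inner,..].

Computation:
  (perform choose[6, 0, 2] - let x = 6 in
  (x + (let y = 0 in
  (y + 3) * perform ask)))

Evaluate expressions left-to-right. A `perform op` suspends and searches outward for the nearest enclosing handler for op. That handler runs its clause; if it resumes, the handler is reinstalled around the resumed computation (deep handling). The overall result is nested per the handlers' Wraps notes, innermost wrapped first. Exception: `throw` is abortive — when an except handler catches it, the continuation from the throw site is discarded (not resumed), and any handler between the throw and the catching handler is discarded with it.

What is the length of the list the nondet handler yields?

Working:
choose[6, 0, 2] @ H2
  branch[0] choose=6:
    ask @ H0 ⇒ 2
    H0 returns -6
    H1 returns -6
    H2 returns [-6]
  branch[1] choose=0:
    ask @ H0 ⇒ 2
    H0 returns -12
    H1 returns -12
    H2 returns [-12]
  branch[2] choose=2:
    ask @ H0 ⇒ 2
    H0 returns -10
    H1 returns -10
    H2 returns [-10]
= [-6, -12, -10]

Answer: 3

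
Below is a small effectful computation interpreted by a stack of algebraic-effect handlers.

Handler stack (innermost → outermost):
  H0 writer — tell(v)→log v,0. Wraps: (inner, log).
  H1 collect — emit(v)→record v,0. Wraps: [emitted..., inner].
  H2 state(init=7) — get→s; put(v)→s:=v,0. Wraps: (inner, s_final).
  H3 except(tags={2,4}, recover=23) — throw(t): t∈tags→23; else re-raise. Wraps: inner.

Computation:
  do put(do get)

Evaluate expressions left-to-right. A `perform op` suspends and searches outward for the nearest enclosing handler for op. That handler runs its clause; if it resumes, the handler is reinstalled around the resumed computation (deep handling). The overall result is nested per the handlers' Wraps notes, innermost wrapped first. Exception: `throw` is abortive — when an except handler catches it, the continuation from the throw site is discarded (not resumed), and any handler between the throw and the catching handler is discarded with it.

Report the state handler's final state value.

Evaluation trace:
get @ H2 ⇒ 7
put(7) @ H2 ⇒ s:=7
H0 returns (0, ())
H1 returns [(0, ())]
H2 returns ([(0, ())], 7)
H3 returns ([(0, ())], 7)
= ([(0, ())], 7)

Answer: 7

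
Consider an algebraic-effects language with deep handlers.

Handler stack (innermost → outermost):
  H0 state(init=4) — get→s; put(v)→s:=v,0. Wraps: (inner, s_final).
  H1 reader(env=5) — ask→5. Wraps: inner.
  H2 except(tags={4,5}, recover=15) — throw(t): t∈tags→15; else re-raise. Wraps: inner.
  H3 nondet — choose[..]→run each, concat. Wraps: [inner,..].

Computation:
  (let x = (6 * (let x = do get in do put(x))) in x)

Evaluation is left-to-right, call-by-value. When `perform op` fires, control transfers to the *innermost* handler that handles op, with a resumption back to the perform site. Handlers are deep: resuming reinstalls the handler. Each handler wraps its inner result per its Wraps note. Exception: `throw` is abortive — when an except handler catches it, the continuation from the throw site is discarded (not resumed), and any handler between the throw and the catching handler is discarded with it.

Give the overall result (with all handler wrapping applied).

Working:
get @ H0 ⇒ 4
put(4) @ H0 ⇒ s:=4
H0 returns (0, 4)
H1 returns (0, 4)
H2 returns (0, 4)
H3 returns [(0, 4)]
= [(0, 4)]

Answer: [(0, 4)]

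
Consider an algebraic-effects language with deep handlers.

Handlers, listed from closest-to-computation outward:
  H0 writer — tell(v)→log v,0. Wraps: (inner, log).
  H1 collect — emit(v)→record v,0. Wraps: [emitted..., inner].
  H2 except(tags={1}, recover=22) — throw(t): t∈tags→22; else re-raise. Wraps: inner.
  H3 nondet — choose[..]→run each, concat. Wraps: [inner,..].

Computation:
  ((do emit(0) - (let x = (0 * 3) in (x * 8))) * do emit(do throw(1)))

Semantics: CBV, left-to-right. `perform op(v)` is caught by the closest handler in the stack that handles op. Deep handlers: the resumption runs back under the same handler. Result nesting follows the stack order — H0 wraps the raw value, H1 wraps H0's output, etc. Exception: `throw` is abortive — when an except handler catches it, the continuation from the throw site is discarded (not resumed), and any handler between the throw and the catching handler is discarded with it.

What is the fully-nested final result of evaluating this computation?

Answer: [22]

Step-by-step:
emit(0) @ H1 ⇒ out+=0
throw(1) @ H2 caught ⇒ 22
H3 returns [22]
= [22]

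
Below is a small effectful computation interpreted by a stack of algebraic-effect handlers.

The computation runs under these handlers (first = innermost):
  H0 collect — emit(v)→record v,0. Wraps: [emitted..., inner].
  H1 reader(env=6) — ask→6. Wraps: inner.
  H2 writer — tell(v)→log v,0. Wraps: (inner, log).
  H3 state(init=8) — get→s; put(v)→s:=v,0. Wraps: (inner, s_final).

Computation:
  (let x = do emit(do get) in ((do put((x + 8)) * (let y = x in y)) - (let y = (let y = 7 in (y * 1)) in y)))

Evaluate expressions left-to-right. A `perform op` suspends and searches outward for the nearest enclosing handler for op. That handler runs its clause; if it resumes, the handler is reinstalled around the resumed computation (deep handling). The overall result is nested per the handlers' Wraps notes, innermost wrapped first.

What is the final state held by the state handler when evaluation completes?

Evaluation trace:
get @ H3 ⇒ 8
emit(8) @ H0 ⇒ out+=8
put(8) @ H3 ⇒ s:=8
H0 returns [8, -7]
H1 returns [8, -7]
H2 returns ([8, -7], ())
H3 returns (([8, -7], ()), 8)
= (([8, -7], ()), 8)

Answer: 8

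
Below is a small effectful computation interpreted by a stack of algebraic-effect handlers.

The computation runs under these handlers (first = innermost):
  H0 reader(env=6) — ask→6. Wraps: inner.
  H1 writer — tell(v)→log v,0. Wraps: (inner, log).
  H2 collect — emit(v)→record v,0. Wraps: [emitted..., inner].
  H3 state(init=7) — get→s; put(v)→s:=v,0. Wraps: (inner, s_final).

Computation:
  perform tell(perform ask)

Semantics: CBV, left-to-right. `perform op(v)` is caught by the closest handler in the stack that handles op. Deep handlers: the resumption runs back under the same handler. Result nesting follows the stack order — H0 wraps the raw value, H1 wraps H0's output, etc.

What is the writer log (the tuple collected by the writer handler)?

Answer: (6)

Working:
ask @ H0 ⇒ 6
tell(6) @ H1 ⇒ log+=6
H0 returns 0
H1 returns (0, (6))
H2 returns [(0, (6))]
H3 returns ([(0, (6))], 7)
= ([(0, (6))], 7)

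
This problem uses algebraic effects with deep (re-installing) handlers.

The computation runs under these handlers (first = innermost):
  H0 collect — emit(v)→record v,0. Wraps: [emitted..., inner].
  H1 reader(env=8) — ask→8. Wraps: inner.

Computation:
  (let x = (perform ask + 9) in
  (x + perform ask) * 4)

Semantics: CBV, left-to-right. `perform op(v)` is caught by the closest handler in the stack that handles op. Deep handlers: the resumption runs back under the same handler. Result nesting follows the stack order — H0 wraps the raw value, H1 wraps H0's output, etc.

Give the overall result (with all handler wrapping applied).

Answer: [100]

Evaluation trace:
ask @ H1 ⇒ 8
ask @ H1 ⇒ 8
H0 returns [100]
H1 returns [100]
= [100]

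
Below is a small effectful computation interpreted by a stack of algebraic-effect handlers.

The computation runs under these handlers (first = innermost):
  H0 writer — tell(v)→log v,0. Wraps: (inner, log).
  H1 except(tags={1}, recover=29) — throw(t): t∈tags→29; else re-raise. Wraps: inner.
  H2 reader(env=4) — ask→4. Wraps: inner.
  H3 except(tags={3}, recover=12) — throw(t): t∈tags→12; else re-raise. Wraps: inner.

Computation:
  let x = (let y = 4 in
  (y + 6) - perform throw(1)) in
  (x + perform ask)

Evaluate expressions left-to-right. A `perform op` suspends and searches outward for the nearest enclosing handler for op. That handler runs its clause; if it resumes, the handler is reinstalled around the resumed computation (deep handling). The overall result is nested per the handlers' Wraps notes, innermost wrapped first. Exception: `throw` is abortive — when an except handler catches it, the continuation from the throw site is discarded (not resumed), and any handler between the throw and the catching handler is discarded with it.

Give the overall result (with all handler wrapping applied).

Answer: 29

Step-by-step:
throw(1) @ H1 caught ⇒ 29
H2 returns 29
H3 returns 29
= 29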